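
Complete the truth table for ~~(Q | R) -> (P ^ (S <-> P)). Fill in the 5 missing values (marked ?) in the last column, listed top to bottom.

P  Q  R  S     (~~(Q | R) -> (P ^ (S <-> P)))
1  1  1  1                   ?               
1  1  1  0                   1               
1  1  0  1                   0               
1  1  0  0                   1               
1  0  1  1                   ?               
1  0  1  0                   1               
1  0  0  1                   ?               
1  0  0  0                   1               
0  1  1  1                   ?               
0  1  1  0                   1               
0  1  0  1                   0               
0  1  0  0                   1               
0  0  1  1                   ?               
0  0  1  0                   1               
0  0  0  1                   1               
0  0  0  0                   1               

0, 0, 1, 0, 0

Row P=1, Q=1, R=1, S=1: ~~(Q | R) = 1, (P ^ (S <-> P)) = 0, so (~~(Q | R) -> (P ^ (S <-> P))) = 0.
Row P=1, Q=0, R=1, S=1: ~~(Q | R) = 1, (P ^ (S <-> P)) = 0, so (~~(Q | R) -> (P ^ (S <-> P))) = 0.
Row P=1, Q=0, R=0, S=1: ~~(Q | R) = 0, (P ^ (S <-> P)) = 0, so (~~(Q | R) -> (P ^ (S <-> P))) = 1.
Row P=0, Q=1, R=1, S=1: ~~(Q | R) = 1, (P ^ (S <-> P)) = 0, so (~~(Q | R) -> (P ^ (S <-> P))) = 0.
Row P=0, Q=0, R=1, S=1: ~~(Q | R) = 1, (P ^ (S <-> P)) = 0, so (~~(Q | R) -> (P ^ (S <-> P))) = 0.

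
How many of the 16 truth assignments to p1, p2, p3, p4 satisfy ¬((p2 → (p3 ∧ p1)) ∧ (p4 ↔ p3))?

11

p1 | p2 | p3 | p4 || φ
T  | T  | T  | T  || F
T  | T  | T  | F  || T
T  | T  | F  | T  || T
T  | T  | F  | F  || T
T  | F  | T  | T  || F
T  | F  | T  | F  || T
T  | F  | F  | T  || T
T  | F  | F  | F  || F
F  | T  | T  | T  || T
F  | T  | T  | F  || T
F  | T  | F  | T  || T
F  | T  | F  | F  || T
F  | F  | T  | T  || F
F  | F  | T  | F  || T
F  | F  | F  | T  || T
F  | F  | F  | F  || F
The formula is true on 11 of the 16 rows.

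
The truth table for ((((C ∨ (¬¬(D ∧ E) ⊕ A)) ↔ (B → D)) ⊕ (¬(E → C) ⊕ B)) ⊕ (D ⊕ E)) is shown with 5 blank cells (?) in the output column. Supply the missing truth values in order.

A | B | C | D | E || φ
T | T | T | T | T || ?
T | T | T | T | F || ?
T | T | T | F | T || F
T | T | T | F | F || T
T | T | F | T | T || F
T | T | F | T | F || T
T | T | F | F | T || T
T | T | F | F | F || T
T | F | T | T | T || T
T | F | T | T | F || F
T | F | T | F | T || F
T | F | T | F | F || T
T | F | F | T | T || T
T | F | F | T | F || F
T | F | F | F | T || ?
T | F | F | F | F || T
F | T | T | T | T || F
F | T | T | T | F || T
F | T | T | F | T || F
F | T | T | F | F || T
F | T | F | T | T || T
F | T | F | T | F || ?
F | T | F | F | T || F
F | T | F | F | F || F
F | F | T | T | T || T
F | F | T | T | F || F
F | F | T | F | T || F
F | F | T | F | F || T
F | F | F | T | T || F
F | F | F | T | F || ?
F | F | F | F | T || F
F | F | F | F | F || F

F, T, T, F, T

Row A=T, B=T, C=T, D=T, E=T: (((C ∨ (¬¬(D ∧ E) ⊕ A)) ↔ (B → D)) ⊕ (¬(E → C) ⊕ B)) = F, (D ⊕ E) = F, so the formula = F.
Row A=T, B=T, C=T, D=T, E=F: (((C ∨ (¬¬(D ∧ E) ⊕ A)) ↔ (B → D)) ⊕ (¬(E → C) ⊕ B)) = F, (D ⊕ E) = T, so the formula = T.
Row A=T, B=F, C=F, D=F, E=T: (((C ∨ (¬¬(D ∧ E) ⊕ A)) ↔ (B → D)) ⊕ (¬(E → C) ⊕ B)) = F, (D ⊕ E) = T, so the formula = T.
Row A=F, B=T, C=F, D=T, E=F: (((C ∨ (¬¬(D ∧ E) ⊕ A)) ↔ (B → D)) ⊕ (¬(E → C) ⊕ B)) = T, (D ⊕ E) = T, so the formula = F.
Row A=F, B=F, C=F, D=T, E=F: (((C ∨ (¬¬(D ∧ E) ⊕ A)) ↔ (B → D)) ⊕ (¬(E → C) ⊕ B)) = F, (D ⊕ E) = T, so the formula = T.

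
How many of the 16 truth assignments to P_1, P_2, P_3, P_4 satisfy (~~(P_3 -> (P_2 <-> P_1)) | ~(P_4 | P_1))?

P_1 | P_2 | P_3 | P_4 || φ
 F  |  F  |  F  |  F  || T
 F  |  F  |  F  |  T  || T
 F  |  F  |  T  |  F  || T
 F  |  F  |  T  |  T  || T
 F  |  T  |  F  |  F  || T
 F  |  T  |  F  |  T  || T
 F  |  T  |  T  |  F  || T
 F  |  T  |  T  |  T  || F
 T  |  F  |  F  |  F  || T
 T  |  F  |  F  |  T  || T
 T  |  F  |  T  |  F  || F
 T  |  F  |  T  |  T  || F
 T  |  T  |  F  |  F  || T
 T  |  T  |  F  |  T  || T
 T  |  T  |  T  |  F  || T
 T  |  T  |  T  |  T  || T
The formula is true on 13 of the 16 rows.

13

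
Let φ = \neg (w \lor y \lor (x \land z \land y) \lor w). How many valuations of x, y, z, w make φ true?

4

x  y  z  w  |  φ
T  T  T  T  |  F
T  T  T  F  |  F
T  T  F  T  |  F
T  T  F  F  |  F
T  F  T  T  |  F
T  F  T  F  |  T
T  F  F  T  |  F
T  F  F  F  |  T
F  T  T  T  |  F
F  T  T  F  |  F
F  T  F  T  |  F
F  T  F  F  |  F
F  F  T  T  |  F
F  F  T  F  |  T
F  F  F  T  |  F
F  F  F  F  |  T
The formula is true on 4 of the 16 rows.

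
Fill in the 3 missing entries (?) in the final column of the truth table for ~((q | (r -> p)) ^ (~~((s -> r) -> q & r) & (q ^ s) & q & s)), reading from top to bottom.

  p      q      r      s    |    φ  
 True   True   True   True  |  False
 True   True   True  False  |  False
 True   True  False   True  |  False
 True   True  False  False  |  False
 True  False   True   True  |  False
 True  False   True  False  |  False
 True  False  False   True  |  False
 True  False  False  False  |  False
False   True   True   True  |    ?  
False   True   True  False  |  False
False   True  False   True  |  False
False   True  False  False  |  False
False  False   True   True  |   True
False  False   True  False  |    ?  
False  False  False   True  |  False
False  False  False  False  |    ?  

False, True, False

Row p=False, q=True, r=True, s=True: (q | (r -> p)) = True, (~~((s -> r) -> q & r) & (q ^ s) & q & s) = False, ((q | (r -> p)) ^ (~~((s -> r) -> q & r) & (q ^ s) & q & s)) = True, so the formula = False.
Row p=False, q=False, r=True, s=False: (q | (r -> p)) = False, (~~((s -> r) -> q & r) & (q ^ s) & q & s) = False, ((q | (r -> p)) ^ (~~((s -> r) -> q & r) & (q ^ s) & q & s)) = False, so the formula = True.
Row p=False, q=False, r=False, s=False: (q | (r -> p)) = True, (~~((s -> r) -> q & r) & (q ^ s) & q & s) = False, ((q | (r -> p)) ^ (~~((s -> r) -> q & r) & (q ^ s) & q & s)) = True, so the formula = False.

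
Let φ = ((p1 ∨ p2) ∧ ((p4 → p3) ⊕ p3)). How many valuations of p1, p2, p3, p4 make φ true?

p1 | p2 | p3 | p4 || ((p1 ∨ p2) ∧ ((p4 → p3) ⊕ p3))
F  | F  | F  | F  ||               F               
F  | F  | F  | T  ||               F               
F  | F  | T  | F  ||               F               
F  | F  | T  | T  ||               F               
F  | T  | F  | F  ||               T               
F  | T  | F  | T  ||               F               
F  | T  | T  | F  ||               F               
F  | T  | T  | T  ||               F               
T  | F  | F  | F  ||               T               
T  | F  | F  | T  ||               F               
T  | F  | T  | F  ||               F               
T  | F  | T  | T  ||               F               
T  | T  | F  | F  ||               T               
T  | T  | F  | T  ||               F               
T  | T  | T  | F  ||               F               
T  | T  | T  | T  ||               F               
The formula is true on 3 of the 16 rows.

3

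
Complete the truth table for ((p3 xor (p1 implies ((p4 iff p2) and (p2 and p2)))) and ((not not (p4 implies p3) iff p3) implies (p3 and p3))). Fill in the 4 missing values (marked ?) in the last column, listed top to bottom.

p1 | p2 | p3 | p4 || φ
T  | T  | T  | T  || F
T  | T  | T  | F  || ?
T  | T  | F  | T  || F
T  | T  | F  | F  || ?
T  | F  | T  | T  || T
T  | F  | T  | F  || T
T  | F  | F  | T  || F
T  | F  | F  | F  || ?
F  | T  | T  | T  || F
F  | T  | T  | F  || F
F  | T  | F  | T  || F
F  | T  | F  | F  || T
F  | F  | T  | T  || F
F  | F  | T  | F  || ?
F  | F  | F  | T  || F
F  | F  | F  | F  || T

T, F, F, F

Row p1=T, p2=T, p3=T, p4=F: (p3 xor (p1 implies ((p4 iff p2) and (p2 and p2)))) = T, ((not not (p4 implies p3) iff p3) implies (p3 and p3)) = T, so the formula = T.
Row p1=T, p2=T, p3=F, p4=F: (p3 xor (p1 implies ((p4 iff p2) and (p2 and p2)))) = F, ((not not (p4 implies p3) iff p3) implies (p3 and p3)) = T, so the formula = F.
Row p1=T, p2=F, p3=F, p4=F: (p3 xor (p1 implies ((p4 iff p2) and (p2 and p2)))) = F, ((not not (p4 implies p3) iff p3) implies (p3 and p3)) = T, so the formula = F.
Row p1=F, p2=F, p3=T, p4=F: (p3 xor (p1 implies ((p4 iff p2) and (p2 and p2)))) = F, ((not not (p4 implies p3) iff p3) implies (p3 and p3)) = T, so the formula = F.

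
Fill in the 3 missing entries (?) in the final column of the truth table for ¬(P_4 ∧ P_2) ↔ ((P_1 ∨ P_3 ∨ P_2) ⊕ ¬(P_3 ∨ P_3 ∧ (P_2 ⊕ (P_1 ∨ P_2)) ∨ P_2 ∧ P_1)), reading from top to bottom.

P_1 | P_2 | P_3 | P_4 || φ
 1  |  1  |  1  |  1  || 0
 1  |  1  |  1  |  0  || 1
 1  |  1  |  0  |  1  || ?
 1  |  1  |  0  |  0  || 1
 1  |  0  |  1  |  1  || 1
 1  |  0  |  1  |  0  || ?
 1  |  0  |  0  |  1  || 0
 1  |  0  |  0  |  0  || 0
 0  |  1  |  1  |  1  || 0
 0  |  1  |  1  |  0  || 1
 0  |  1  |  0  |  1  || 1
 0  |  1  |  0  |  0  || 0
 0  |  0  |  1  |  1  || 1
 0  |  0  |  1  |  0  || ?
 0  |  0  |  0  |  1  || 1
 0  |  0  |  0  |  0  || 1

Row P_1=1, P_2=1, P_3=0, P_4=1: ¬(P_4 ∧ P_2) = 0, ((P_1 ∨ P_3 ∨ P_2) ⊕ ¬(P_3 ∨ P_3 ∧ (P_2 ⊕ (P_1 ∨ P_2)) ∨ P_2 ∧ P_1)) = 1, so the formula = 0.
Row P_1=1, P_2=0, P_3=1, P_4=0: ¬(P_4 ∧ P_2) = 1, ((P_1 ∨ P_3 ∨ P_2) ⊕ ¬(P_3 ∨ P_3 ∧ (P_2 ⊕ (P_1 ∨ P_2)) ∨ P_2 ∧ P_1)) = 1, so the formula = 1.
Row P_1=0, P_2=0, P_3=1, P_4=0: ¬(P_4 ∧ P_2) = 1, ((P_1 ∨ P_3 ∨ P_2) ⊕ ¬(P_3 ∨ P_3 ∧ (P_2 ⊕ (P_1 ∨ P_2)) ∨ P_2 ∧ P_1)) = 1, so the formula = 1.

0, 1, 1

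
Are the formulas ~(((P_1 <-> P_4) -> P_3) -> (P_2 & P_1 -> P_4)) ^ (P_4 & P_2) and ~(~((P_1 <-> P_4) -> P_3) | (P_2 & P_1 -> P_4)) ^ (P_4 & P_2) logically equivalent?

P_1  P_2  P_3  P_4  |  φ  ψ
 F    F    F    F   |  F  F
 F    F    F    T   |  F  F
 F    F    T    F   |  F  F
 F    F    T    T   |  F  F
 F    T    F    F   |  F  F
 F    T    F    T   |  T  T
 F    T    T    F   |  F  F
 F    T    T    T   |  T  T
 T    F    F    F   |  F  F
 T    F    F    T   |  F  F
 T    F    T    F   |  F  F
 T    F    T    T   |  F  F
 T    T    F    F   |  T  T
 T    T    F    T   |  T  T
 T    T    T    F   |  T  T
 T    T    T    T   |  T  T
The columns for φ and ψ agree on every row, so they are logically equivalent.

equivalent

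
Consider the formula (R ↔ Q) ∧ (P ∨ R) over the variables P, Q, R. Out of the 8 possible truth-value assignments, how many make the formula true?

  P   |   Q   |   R   || (R ↔ Q) | (P ∨ R) | ((R ↔ Q) ∧ (P ∨ R))
False | False | False ||   True  |  False  |        False       
False | False |  True ||  False  |   True  |        False       
False |  True | False ||  False  |  False  |        False       
False |  True |  True ||   True  |   True  |         True       
 True | False | False ||   True  |   True  |         True       
 True | False |  True ||  False  |   True  |        False       
 True |  True | False ||  False  |   True  |        False       
 True |  True |  True ||   True  |   True  |         True       
The formula is true on 3 of the 8 rows.

3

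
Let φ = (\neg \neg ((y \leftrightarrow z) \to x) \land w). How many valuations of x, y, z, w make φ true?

x | y | z | w || φ
T | T | T | T || T
T | T | T | F || F
T | T | F | T || T
T | T | F | F || F
T | F | T | T || T
T | F | T | F || F
T | F | F | T || T
T | F | F | F || F
F | T | T | T || F
F | T | T | F || F
F | T | F | T || T
F | T | F | F || F
F | F | T | T || T
F | F | T | F || F
F | F | F | T || F
F | F | F | F || F
The formula is true on 6 of the 16 rows.

6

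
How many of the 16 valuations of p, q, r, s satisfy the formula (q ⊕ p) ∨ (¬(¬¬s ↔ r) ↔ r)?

p | q | r | s | (q ⊕ p) | ¬s | ¬¬s | (¬¬s ↔ r) | ¬(¬¬s ↔ r) | (¬(¬¬s ↔ r) ↔ r) | ((q ⊕ p) ∨ (¬(¬¬s ↔ r) ↔ r))
- | - | - | - | ------- | -- | --- | --------- | ---------- | ---------------- | ----------------------------
1 | 1 | 1 | 1 |    0    | 0  |  1  |     1     |     0      |        0         |              0              
1 | 1 | 1 | 0 |    0    | 1  |  0  |     0     |     1      |        1         |              1              
1 | 1 | 0 | 1 |    0    | 0  |  1  |     0     |     1      |        0         |              0              
1 | 1 | 0 | 0 |    0    | 1  |  0  |     1     |     0      |        1         |              1              
1 | 0 | 1 | 1 |    1    | 0  |  1  |     1     |     0      |        0         |              1              
1 | 0 | 1 | 0 |    1    | 1  |  0  |     0     |     1      |        1         |              1              
1 | 0 | 0 | 1 |    1    | 0  |  1  |     0     |     1      |        0         |              1              
1 | 0 | 0 | 0 |    1    | 1  |  0  |     1     |     0      |        1         |              1              
0 | 1 | 1 | 1 |    1    | 0  |  1  |     1     |     0      |        0         |              1              
0 | 1 | 1 | 0 |    1    | 1  |  0  |     0     |     1      |        1         |              1              
0 | 1 | 0 | 1 |    1    | 0  |  1  |     0     |     1      |        0         |              1              
0 | 1 | 0 | 0 |    1    | 1  |  0  |     1     |     0      |        1         |              1              
0 | 0 | 1 | 1 |    0    | 0  |  1  |     1     |     0      |        0         |              0              
0 | 0 | 1 | 0 |    0    | 1  |  0  |     0     |     1      |        1         |              1              
0 | 0 | 0 | 1 |    0    | 0  |  1  |     0     |     1      |        0         |              0              
0 | 0 | 0 | 0 |    0    | 1  |  0  |     1     |     0      |        1         |              1              
The formula is true on 12 of the 16 rows.

12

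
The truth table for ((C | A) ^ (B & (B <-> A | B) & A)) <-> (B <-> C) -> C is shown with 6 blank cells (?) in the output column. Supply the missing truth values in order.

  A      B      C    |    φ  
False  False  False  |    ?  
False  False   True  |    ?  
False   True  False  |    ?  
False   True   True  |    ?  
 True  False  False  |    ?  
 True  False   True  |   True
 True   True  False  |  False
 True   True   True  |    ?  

True, True, False, True, False, False

Row A=False, B=False, C=False: ((C | A) ^ (B & (B <-> A | B) & A)) = False, ((B <-> C) -> C) = False, so the formula = True.
Row A=False, B=False, C=True: ((C | A) ^ (B & (B <-> A | B) & A)) = True, ((B <-> C) -> C) = True, so the formula = True.
Row A=False, B=True, C=False: ((C | A) ^ (B & (B <-> A | B) & A)) = False, ((B <-> C) -> C) = True, so the formula = False.
Row A=False, B=True, C=True: ((C | A) ^ (B & (B <-> A | B) & A)) = True, ((B <-> C) -> C) = True, so the formula = True.
Row A=True, B=False, C=False: ((C | A) ^ (B & (B <-> A | B) & A)) = True, ((B <-> C) -> C) = False, so the formula = False.
Row A=True, B=True, C=True: ((C | A) ^ (B & (B <-> A | B) & A)) = False, ((B <-> C) -> C) = True, so the formula = False.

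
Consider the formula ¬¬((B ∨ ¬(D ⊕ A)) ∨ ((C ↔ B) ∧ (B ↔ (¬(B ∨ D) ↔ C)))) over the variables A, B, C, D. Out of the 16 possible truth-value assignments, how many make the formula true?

A  B  C  D  |  (D ⊕ A)  ¬(D ⊕ A)  (B ∨ ¬(D ⊕ A))  (C ↔ B)  (B ∨ D)  ¬(B ∨ D)  (¬(B ∨ D) ↔ C)  (B ↔ (¬(B ∨ D) ↔ C))  φ
T  T  T  T  |     F        T            T            T        T        F            F                  F            T
T  T  T  F  |     T        F            T            T        T        F            F                  F            T
T  T  F  T  |     F        T            T            F        T        F            T                  T            T
T  T  F  F  |     T        F            T            F        T        F            T                  T            T
T  F  T  T  |     F        T            T            F        T        F            F                  T            T
T  F  T  F  |     T        F            F            F        F        T            T                  F            F
T  F  F  T  |     F        T            T            T        T        F            T                  F            T
T  F  F  F  |     T        F            F            T        F        T            F                  T            T
F  T  T  T  |     T        F            T            T        T        F            F                  F            T
F  T  T  F  |     F        T            T            T        T        F            F                  F            T
F  T  F  T  |     T        F            T            F        T        F            T                  T            T
F  T  F  F  |     F        T            T            F        T        F            T                  T            T
F  F  T  T  |     T        F            F            F        T        F            F                  T            F
F  F  T  F  |     F        T            T            F        F        T            T                  F            T
F  F  F  T  |     T        F            F            T        T        F            T                  F            F
F  F  F  F  |     F        T            T            T        F        T            F                  T            T
The formula is true on 13 of the 16 rows.

13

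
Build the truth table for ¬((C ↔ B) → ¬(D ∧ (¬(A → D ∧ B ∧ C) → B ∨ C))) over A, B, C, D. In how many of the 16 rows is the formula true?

A | B | C | D || (C ↔ B) | (D ∧ B ∧ C) | (A → (D ∧ B ∧ C)) | ¬(A → (D ∧ B ∧ C)) | (B ∨ C) | φ
F | F | F | F ||    T    |      F      |         T         |         F          |    F    | F
F | F | F | T ||    T    |      F      |         T         |         F          |    F    | T
F | F | T | F ||    F    |      F      |         T         |         F          |    T    | F
F | F | T | T ||    F    |      F      |         T         |         F          |    T    | F
F | T | F | F ||    F    |      F      |         T         |         F          |    T    | F
F | T | F | T ||    F    |      F      |         T         |         F          |    T    | F
F | T | T | F ||    T    |      F      |         T         |         F          |    T    | F
F | T | T | T ||    T    |      T      |         T         |         F          |    T    | T
T | F | F | F ||    T    |      F      |         F         |         T          |    F    | F
T | F | F | T ||    T    |      F      |         F         |         T          |    F    | F
T | F | T | F ||    F    |      F      |         F         |         T          |    T    | F
T | F | T | T ||    F    |      F      |         F         |         T          |    T    | F
T | T | F | F ||    F    |      F      |         F         |         T          |    T    | F
T | T | F | T ||    F    |      F      |         F         |         T          |    T    | F
T | T | T | F ||    T    |      F      |         F         |         T          |    T    | F
T | T | T | T ||    T    |      T      |         T         |         F          |    T    | T
The formula is true on 3 of the 16 rows.

3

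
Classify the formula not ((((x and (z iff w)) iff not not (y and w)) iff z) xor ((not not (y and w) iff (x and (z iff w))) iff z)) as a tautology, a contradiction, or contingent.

tautology

  x   |   y   |   z   |   w   ||   φ  
 True |  True |  True |  True ||  True
 True |  True |  True | False ||  True
 True |  True | False |  True ||  True
 True |  True | False | False ||  True
 True | False |  True |  True ||  True
 True | False |  True | False ||  True
 True | False | False |  True ||  True
 True | False | False | False ||  True
False |  True |  True |  True ||  True
False |  True |  True | False ||  True
False |  True | False |  True ||  True
False |  True | False | False ||  True
False | False |  True |  True ||  True
False | False |  True | False ||  True
False | False | False |  True ||  True
False | False | False | False ||  True
Every row is True, so the formula is a tautology.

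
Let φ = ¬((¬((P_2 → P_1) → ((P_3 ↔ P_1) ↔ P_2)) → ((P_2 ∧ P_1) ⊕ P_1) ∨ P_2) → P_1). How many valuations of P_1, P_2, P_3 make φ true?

P_1 | P_2 | P_3 | (P_2 → P_1) | (P_3 ↔ P_1) | ((P_3 ↔ P_1) ↔ P_2) | (P_2 ∧ P_1) | ((P_2 ∧ P_1) ⊕ P_1) | (((P_2 ∧ P_1) ⊕ P_1) ∨ P_2) | φ
--- | --- | --- | ----------- | ----------- | ------------------- | ----------- | ------------------- | --------------------------- | -
 T  |  T  |  T  |      T      |      T      |          T          |      T      |          F          |              T              | F
 T  |  T  |  F  |      T      |      F      |          F          |      T      |          F          |              T              | F
 T  |  F  |  T  |      T      |      T      |          F          |      F      |          T          |              T              | F
 T  |  F  |  F  |      T      |      F      |          T          |      F      |          T          |              T              | F
 F  |  T  |  T  |      F      |      F      |          F          |      F      |          F          |              T              | T
 F  |  T  |  F  |      F      |      T      |          T          |      F      |          F          |              T              | T
 F  |  F  |  T  |      T      |      F      |          T          |      F      |          F          |              F              | T
 F  |  F  |  F  |      T      |      T      |          F          |      F      |          F          |              F              | F
The formula is true on 3 of the 8 rows.

3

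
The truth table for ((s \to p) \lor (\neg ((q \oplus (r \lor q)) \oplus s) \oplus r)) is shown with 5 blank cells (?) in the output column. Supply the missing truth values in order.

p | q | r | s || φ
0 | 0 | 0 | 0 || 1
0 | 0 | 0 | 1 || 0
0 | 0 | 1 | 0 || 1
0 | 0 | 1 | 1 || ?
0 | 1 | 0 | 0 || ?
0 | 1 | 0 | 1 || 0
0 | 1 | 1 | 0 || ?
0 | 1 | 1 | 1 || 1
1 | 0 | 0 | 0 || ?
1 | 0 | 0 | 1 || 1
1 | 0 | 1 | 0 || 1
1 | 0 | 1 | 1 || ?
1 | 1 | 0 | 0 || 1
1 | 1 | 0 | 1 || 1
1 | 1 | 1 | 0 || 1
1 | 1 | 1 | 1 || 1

0, 1, 1, 1, 1

Row p=0, q=0, r=1, s=1: (s \to p) = 0, (\neg ((q \oplus (r \lor q)) \oplus s) \oplus r) = 0, so the formula = 0.
Row p=0, q=1, r=0, s=0: (s \to p) = 1, (\neg ((q \oplus (r \lor q)) \oplus s) \oplus r) = 1, so the formula = 1.
Row p=0, q=1, r=1, s=0: (s \to p) = 1, (\neg ((q \oplus (r \lor q)) \oplus s) \oplus r) = 0, so the formula = 1.
Row p=1, q=0, r=0, s=0: (s \to p) = 1, (\neg ((q \oplus (r \lor q)) \oplus s) \oplus r) = 1, so the formula = 1.
Row p=1, q=0, r=1, s=1: (s \to p) = 1, (\neg ((q \oplus (r \lor q)) \oplus s) \oplus r) = 0, so the formula = 1.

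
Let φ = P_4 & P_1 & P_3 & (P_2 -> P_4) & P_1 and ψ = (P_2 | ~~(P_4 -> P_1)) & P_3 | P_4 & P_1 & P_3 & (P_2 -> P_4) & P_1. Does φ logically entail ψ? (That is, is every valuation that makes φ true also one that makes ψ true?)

yes

P_1 | P_2 | P_3 | P_4 | φ | ψ
--- | --- | --- | --- | - | -
 1  |  1  |  1  |  1  | 1 | 1
 1  |  1  |  1  |  0  | 0 | 1
 1  |  1  |  0  |  1  | 0 | 0
 1  |  1  |  0  |  0  | 0 | 0
 1  |  0  |  1  |  1  | 1 | 1
 1  |  0  |  1  |  0  | 0 | 1
 1  |  0  |  0  |  1  | 0 | 0
 1  |  0  |  0  |  0  | 0 | 0
 0  |  1  |  1  |  1  | 0 | 1
 0  |  1  |  1  |  0  | 0 | 1
 0  |  1  |  0  |  1  | 0 | 0
 0  |  1  |  0  |  0  | 0 | 0
 0  |  0  |  1  |  1  | 0 | 0
 0  |  0  |  1  |  0  | 0 | 1
 0  |  0  |  0  |  1  | 0 | 0
 0  |  0  |  0  |  0  | 0 | 0
In every row where φ is true, ψ is also true, so φ ⊨ ψ.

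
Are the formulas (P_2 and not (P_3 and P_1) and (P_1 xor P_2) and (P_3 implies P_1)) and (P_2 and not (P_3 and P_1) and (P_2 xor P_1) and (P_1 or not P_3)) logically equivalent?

equivalent

P_1  P_2  P_3  |  φ  ψ
 T    T    T   |  F  F
 T    T    F   |  F  F
 T    F    T   |  F  F
 T    F    F   |  F  F
 F    T    T   |  F  F
 F    T    F   |  T  T
 F    F    T   |  F  F
 F    F    F   |  F  F
The columns for φ and ψ agree on every row, so they are logically equivalent.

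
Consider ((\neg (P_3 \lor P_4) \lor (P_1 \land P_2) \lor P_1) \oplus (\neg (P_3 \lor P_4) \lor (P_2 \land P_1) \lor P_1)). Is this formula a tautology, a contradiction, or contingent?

contradiction

P_1  P_2  P_3  P_4  |  (P_3 \lor P_4)  \neg (P_3 \lor P_4)  (P_1 \land P_2)  (P_2 \land P_1)  φ
 F    F    F    F   |        F                  T                  F                F         F
 F    F    F    T   |        T                  F                  F                F         F
 F    F    T    F   |        T                  F                  F                F         F
 F    F    T    T   |        T                  F                  F                F         F
 F    T    F    F   |        F                  T                  F                F         F
 F    T    F    T   |        T                  F                  F                F         F
 F    T    T    F   |        T                  F                  F                F         F
 F    T    T    T   |        T                  F                  F                F         F
 T    F    F    F   |        F                  T                  F                F         F
 T    F    F    T   |        T                  F                  F                F         F
 T    F    T    F   |        T                  F                  F                F         F
 T    F    T    T   |        T                  F                  F                F         F
 T    T    F    F   |        F                  T                  T                T         F
 T    T    F    T   |        T                  F                  T                T         F
 T    T    T    F   |        T                  F                  T                T         F
 T    T    T    T   |        T                  F                  T                T         F
Every row is F, so the formula is a contradiction.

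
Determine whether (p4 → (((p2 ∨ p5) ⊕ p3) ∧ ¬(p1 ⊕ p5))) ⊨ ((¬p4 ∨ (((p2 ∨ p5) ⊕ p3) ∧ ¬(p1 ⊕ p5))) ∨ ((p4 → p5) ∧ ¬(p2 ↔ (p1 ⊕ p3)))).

yes

  p1  |   p2  |   p3  |   p4  |   p5  ||   φ   |   ψ  
 True |  True |  True |  True |  True || False |  True
 True |  True |  True |  True | False || False | False
 True |  True |  True | False |  True ||  True |  True
 True |  True |  True | False | False ||  True |  True
 True |  True | False |  True |  True ||  True |  True
 True |  True | False |  True | False || False | False
 True |  True | False | False |  True ||  True |  True
 True |  True | False | False | False ||  True |  True
 True | False |  True |  True |  True || False | False
 True | False |  True |  True | False || False | False
 True | False |  True | False |  True ||  True |  True
 True | False |  True | False | False ||  True |  True
 True | False | False |  True |  True ||  True |  True
 True | False | False |  True | False || False | False
 True | False | False | False |  True ||  True |  True
 True | False | False | False | False ||  True |  True
False |  True |  True |  True |  True || False | False
False |  True |  True |  True | False || False | False
False |  True |  True | False |  True ||  True |  True
False |  True |  True | False | False ||  True |  True
False |  True | False |  True |  True || False |  True
False |  True | False |  True | False ||  True |  True
False |  True | False | False |  True ||  True |  True
False |  True | False | False | False ||  True |  True
False | False |  True |  True |  True || False |  True
False | False |  True |  True | False ||  True |  True
False | False |  True | False |  True ||  True |  True
False | False |  True | False | False ||  True |  True
False | False | False |  True |  True || False | False
False | False | False |  True | False || False | False
False | False | False | False |  True ||  True |  True
False | False | False | False | False ||  True |  True
In every row where φ is true, ψ is also true, so φ ⊨ ψ.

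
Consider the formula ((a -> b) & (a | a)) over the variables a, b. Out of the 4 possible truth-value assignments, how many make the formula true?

a  b     ((a -> b) & (a | a))
T  T              T          
T  F              F          
F  T              F          
F  F              F          
The formula is true on 1 of the 4 rows.

1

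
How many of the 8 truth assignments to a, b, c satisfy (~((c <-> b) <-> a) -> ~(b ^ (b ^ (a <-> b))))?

a  b  c  |  (c <-> b)  ((c <-> b) <-> a)  ~((c <-> b) <-> a)  (a <-> b)  (b ^ (a <-> b))  (b ^ (b ^ (a <-> b)))  ~(b ^ (b ^ (a <-> b)))  φ
F  F  F  |      T              F                  T               T             T                   T                      F             F
F  F  T  |      F              T                  F               T             T                   T                      F             T
F  T  F  |      F              T                  F               F             T                   F                      T             T
F  T  T  |      T              F                  T               F             T                   F                      T             T
T  F  F  |      T              T                  F               F             F                   F                      T             T
T  F  T  |      F              F                  T               F             F                   F                      T             T
T  T  F  |      F              F                  T               T             F                   T                      F             F
T  T  T  |      T              T                  F               T             F                   T                      F             T
The formula is true on 6 of the 8 rows.

6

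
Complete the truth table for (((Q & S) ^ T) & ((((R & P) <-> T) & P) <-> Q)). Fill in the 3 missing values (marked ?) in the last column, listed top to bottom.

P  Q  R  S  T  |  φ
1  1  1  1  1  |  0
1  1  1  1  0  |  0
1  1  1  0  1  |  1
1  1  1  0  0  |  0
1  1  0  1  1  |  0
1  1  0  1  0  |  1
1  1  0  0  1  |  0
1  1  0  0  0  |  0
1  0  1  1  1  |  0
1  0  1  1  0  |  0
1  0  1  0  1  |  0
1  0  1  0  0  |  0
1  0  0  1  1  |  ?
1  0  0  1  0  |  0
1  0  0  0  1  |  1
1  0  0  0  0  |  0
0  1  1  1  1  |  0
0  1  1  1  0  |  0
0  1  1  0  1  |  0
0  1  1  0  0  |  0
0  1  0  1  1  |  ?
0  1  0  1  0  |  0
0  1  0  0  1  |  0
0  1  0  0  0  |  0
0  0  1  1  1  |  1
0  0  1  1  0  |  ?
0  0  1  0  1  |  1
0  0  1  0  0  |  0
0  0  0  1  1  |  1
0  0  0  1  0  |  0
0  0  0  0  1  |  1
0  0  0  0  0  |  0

Row P=1, Q=0, R=0, S=1, T=1: ((Q & S) ^ T) = 1, ((((R & P) <-> T) & P) <-> Q) = 1, so the formula = 1.
Row P=0, Q=1, R=0, S=1, T=1: ((Q & S) ^ T) = 0, ((((R & P) <-> T) & P) <-> Q) = 0, so the formula = 0.
Row P=0, Q=0, R=1, S=1, T=0: ((Q & S) ^ T) = 0, ((((R & P) <-> T) & P) <-> Q) = 1, so the formula = 0.

1, 0, 0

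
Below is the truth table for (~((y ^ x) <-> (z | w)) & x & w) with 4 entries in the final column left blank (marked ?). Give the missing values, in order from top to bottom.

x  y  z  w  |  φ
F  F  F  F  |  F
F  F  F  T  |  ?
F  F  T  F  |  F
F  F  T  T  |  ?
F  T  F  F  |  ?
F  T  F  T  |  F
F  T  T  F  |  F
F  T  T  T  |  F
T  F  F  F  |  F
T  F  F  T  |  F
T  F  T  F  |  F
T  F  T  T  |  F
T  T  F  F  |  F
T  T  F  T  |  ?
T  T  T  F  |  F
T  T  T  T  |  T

F, F, F, T

Row x=F, y=F, z=F, w=T: ~((y ^ x) <-> (z | w)) = T, so the formula = F.
Row x=F, y=F, z=T, w=T: ~((y ^ x) <-> (z | w)) = T, so the formula = F.
Row x=F, y=T, z=F, w=F: ~((y ^ x) <-> (z | w)) = T, so the formula = F.
Row x=T, y=T, z=F, w=T: ~((y ^ x) <-> (z | w)) = T, so the formula = T.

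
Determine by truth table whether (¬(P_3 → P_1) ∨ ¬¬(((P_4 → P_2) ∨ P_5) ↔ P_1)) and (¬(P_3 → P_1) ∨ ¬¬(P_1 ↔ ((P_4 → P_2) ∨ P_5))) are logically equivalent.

equivalent

P_1 | P_2 | P_3 | P_4 | P_5 || φ | ψ
 0  |  0  |  0  |  0  |  0  || 0 | 0
 0  |  0  |  0  |  0  |  1  || 0 | 0
 0  |  0  |  0  |  1  |  0  || 1 | 1
 0  |  0  |  0  |  1  |  1  || 0 | 0
 0  |  0  |  1  |  0  |  0  || 1 | 1
 0  |  0  |  1  |  0  |  1  || 1 | 1
 0  |  0  |  1  |  1  |  0  || 1 | 1
 0  |  0  |  1  |  1  |  1  || 1 | 1
 0  |  1  |  0  |  0  |  0  || 0 | 0
 0  |  1  |  0  |  0  |  1  || 0 | 0
 0  |  1  |  0  |  1  |  0  || 0 | 0
 0  |  1  |  0  |  1  |  1  || 0 | 0
 0  |  1  |  1  |  0  |  0  || 1 | 1
 0  |  1  |  1  |  0  |  1  || 1 | 1
 0  |  1  |  1  |  1  |  0  || 1 | 1
 0  |  1  |  1  |  1  |  1  || 1 | 1
 1  |  0  |  0  |  0  |  0  || 1 | 1
 1  |  0  |  0  |  0  |  1  || 1 | 1
 1  |  0  |  0  |  1  |  0  || 0 | 0
 1  |  0  |  0  |  1  |  1  || 1 | 1
 1  |  0  |  1  |  0  |  0  || 1 | 1
 1  |  0  |  1  |  0  |  1  || 1 | 1
 1  |  0  |  1  |  1  |  0  || 0 | 0
 1  |  0  |  1  |  1  |  1  || 1 | 1
 1  |  1  |  0  |  0  |  0  || 1 | 1
 1  |  1  |  0  |  0  |  1  || 1 | 1
 1  |  1  |  0  |  1  |  0  || 1 | 1
 1  |  1  |  0  |  1  |  1  || 1 | 1
 1  |  1  |  1  |  0  |  0  || 1 | 1
 1  |  1  |  1  |  0  |  1  || 1 | 1
 1  |  1  |  1  |  1  |  0  || 1 | 1
 1  |  1  |  1  |  1  |  1  || 1 | 1
The columns for φ and ψ agree on every row, so they are logically equivalent.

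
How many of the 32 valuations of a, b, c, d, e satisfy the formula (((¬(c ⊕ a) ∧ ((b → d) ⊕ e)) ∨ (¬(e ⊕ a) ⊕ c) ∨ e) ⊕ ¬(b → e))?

24

a  b  c  d  e  |  φ
F  F  F  F  F  |  T
F  F  F  F  T  |  T
F  F  F  T  F  |  T
F  F  F  T  T  |  T
F  F  T  F  F  |  F
F  F  T  F  T  |  T
F  F  T  T  F  |  F
F  F  T  T  T  |  T
F  T  F  F  F  |  F
F  T  F  F  T  |  T
F  T  F  T  F  |  F
F  T  F  T  T  |  T
F  T  T  F  F  |  T
F  T  T  F  T  |  T
F  T  T  T  F  |  T
F  T  T  T  T  |  T
T  F  F  F  F  |  F
T  F  F  F  T  |  T
T  F  F  T  F  |  F
T  F  F  T  T  |  T
T  F  T  F  F  |  T
T  F  T  F  T  |  T
T  F  T  T  F  |  T
T  F  T  T  T  |  T
T  T  F  F  F  |  T
T  T  F  F  T  |  T
T  T  F  T  F  |  T
T  T  F  T  T  |  T
T  T  T  F  F  |  F
T  T  T  F  T  |  T
T  T  T  T  F  |  F
T  T  T  T  T  |  T
The formula is true on 24 of the 32 rows.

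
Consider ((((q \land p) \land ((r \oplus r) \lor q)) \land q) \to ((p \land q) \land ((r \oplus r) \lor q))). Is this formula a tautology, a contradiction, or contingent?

tautology

p  q  r  |  φ
1  1  1  |  1
1  1  0  |  1
1  0  1  |  1
1  0  0  |  1
0  1  1  |  1
0  1  0  |  1
0  0  1  |  1
0  0  0  |  1
Every row is 1, so the formula is a tautology.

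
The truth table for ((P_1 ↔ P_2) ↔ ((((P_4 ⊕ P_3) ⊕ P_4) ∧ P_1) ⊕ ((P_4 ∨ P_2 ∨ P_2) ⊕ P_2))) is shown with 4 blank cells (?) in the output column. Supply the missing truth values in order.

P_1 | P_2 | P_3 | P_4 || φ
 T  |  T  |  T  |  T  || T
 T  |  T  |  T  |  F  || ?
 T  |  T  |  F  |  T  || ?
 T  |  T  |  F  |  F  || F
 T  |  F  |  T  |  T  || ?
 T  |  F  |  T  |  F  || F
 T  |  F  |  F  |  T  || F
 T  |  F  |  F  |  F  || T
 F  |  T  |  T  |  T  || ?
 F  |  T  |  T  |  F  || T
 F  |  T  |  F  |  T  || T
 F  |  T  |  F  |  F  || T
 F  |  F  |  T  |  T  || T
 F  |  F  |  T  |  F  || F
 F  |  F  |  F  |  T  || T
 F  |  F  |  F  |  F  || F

T, F, T, T

Row P_1=T, P_2=T, P_3=T, P_4=F: (P_1 ↔ P_2) = T, ((((P_4 ⊕ P_3) ⊕ P_4) ∧ P_1) ⊕ ((P_4 ∨ P_2 ∨ P_2) ⊕ P_2)) = T, so the formula = T.
Row P_1=T, P_2=T, P_3=F, P_4=T: (P_1 ↔ P_2) = T, ((((P_4 ⊕ P_3) ⊕ P_4) ∧ P_1) ⊕ ((P_4 ∨ P_2 ∨ P_2) ⊕ P_2)) = F, so the formula = F.
Row P_1=T, P_2=F, P_3=T, P_4=T: (P_1 ↔ P_2) = F, ((((P_4 ⊕ P_3) ⊕ P_4) ∧ P_1) ⊕ ((P_4 ∨ P_2 ∨ P_2) ⊕ P_2)) = F, so the formula = T.
Row P_1=F, P_2=T, P_3=T, P_4=T: (P_1 ↔ P_2) = F, ((((P_4 ⊕ P_3) ⊕ P_4) ∧ P_1) ⊕ ((P_4 ∨ P_2 ∨ P_2) ⊕ P_2)) = F, so the formula = T.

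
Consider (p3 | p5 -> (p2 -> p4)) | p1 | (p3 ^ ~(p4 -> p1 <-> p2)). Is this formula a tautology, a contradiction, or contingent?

p1 | p2 | p3 | p4 | p5 || φ
1  | 1  | 1  | 1  | 1  || 1
1  | 1  | 1  | 1  | 0  || 1
1  | 1  | 1  | 0  | 1  || 1
1  | 1  | 1  | 0  | 0  || 1
1  | 1  | 0  | 1  | 1  || 1
1  | 1  | 0  | 1  | 0  || 1
1  | 1  | 0  | 0  | 1  || 1
1  | 1  | 0  | 0  | 0  || 1
1  | 0  | 1  | 1  | 1  || 1
1  | 0  | 1  | 1  | 0  || 1
1  | 0  | 1  | 0  | 1  || 1
1  | 0  | 1  | 0  | 0  || 1
1  | 0  | 0  | 1  | 1  || 1
1  | 0  | 0  | 1  | 0  || 1
1  | 0  | 0  | 0  | 1  || 1
1  | 0  | 0  | 0  | 0  || 1
0  | 1  | 1  | 1  | 1  || 1
0  | 1  | 1  | 1  | 0  || 1
0  | 1  | 1  | 0  | 1  || 1
0  | 1  | 1  | 0  | 0  || 1
0  | 1  | 0  | 1  | 1  || 1
0  | 1  | 0  | 1  | 0  || 1
0  | 1  | 0  | 0  | 1  || 0
0  | 1  | 0  | 0  | 0  || 1
0  | 0  | 1  | 1  | 1  || 1
0  | 0  | 1  | 1  | 0  || 1
0  | 0  | 1  | 0  | 1  || 1
0  | 0  | 1  | 0  | 0  || 1
0  | 0  | 0  | 1  | 1  || 1
0  | 0  | 0  | 1  | 0  || 1
0  | 0  | 0  | 0  | 1  || 1
0  | 0  | 0  | 0  | 0  || 1
31 of 32 rows are 1, so the formula is contingent.

contingent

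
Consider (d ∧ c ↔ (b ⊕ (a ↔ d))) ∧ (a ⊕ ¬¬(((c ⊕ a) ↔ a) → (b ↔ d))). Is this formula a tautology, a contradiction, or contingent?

a | b | c | d || φ
1 | 1 | 1 | 1 || 0
1 | 1 | 1 | 0 || 0
1 | 1 | 0 | 1 || 0
1 | 1 | 0 | 0 || 0
1 | 0 | 1 | 1 || 0
1 | 0 | 1 | 0 || 0
1 | 0 | 0 | 1 || 0
1 | 0 | 0 | 0 || 0
0 | 1 | 1 | 1 || 1
0 | 1 | 1 | 0 || 1
0 | 1 | 0 | 1 || 0
0 | 1 | 0 | 0 || 0
0 | 0 | 1 | 1 || 0
0 | 0 | 1 | 0 || 0
0 | 0 | 0 | 1 || 0
0 | 0 | 0 | 0 || 0
2 of 16 rows are 1, so the formula is contingent.

contingent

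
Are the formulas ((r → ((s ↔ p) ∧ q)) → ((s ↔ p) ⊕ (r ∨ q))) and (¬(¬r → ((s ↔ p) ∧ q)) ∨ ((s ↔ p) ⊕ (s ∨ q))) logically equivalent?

p  q  r  s  |  φ  ψ
T  T  T  T  |  F  F
T  T  T  F  |  T  T
T  T  F  T  |  F  F
T  T  F  F  |  T  T
T  F  T  T  |  T  F
T  F  T  F  |  T  F
T  F  F  T  |  T  T
T  F  F  F  |  F  T
F  T  T  T  |  T  T
F  T  T  F  |  F  F
F  T  F  T  |  T  T
F  T  F  F  |  F  F
F  F  T  T  |  T  T
F  F  T  F  |  T  T
F  F  F  T  |  F  T
F  F  F  F  |  T  T
The columns differ at p=T, q=F, r=T, s=T (φ=T, ψ=F), so they are not equivalent.

not equivalent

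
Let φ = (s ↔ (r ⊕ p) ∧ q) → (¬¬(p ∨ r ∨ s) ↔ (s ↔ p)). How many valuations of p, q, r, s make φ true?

p | q | r | s | (r ⊕ p) | ((r ⊕ p) ∧ q) | (s ↔ ((r ⊕ p) ∧ q)) | (r ∨ s) | (p ∨ (r ∨ s)) | ¬(p ∨ (r ∨ s)) | ¬¬(p ∨ (r ∨ s)) | (s ↔ p) | (¬¬(p ∨ (r ∨ s)) ↔ (s ↔ p)) | φ
- | - | - | - | ------- | ------------- | ------------------- | ------- | ------------- | -------------- | --------------- | ------- | --------------------------- | -
1 | 1 | 1 | 1 |    0    |       0       |          0          |    1    |       1       |       0        |        1        |    1    |              1              | 1
1 | 1 | 1 | 0 |    0    |       0       |          1          |    1    |       1       |       0        |        1        |    0    |              0              | 0
1 | 1 | 0 | 1 |    1    |       1       |          1          |    1    |       1       |       0        |        1        |    1    |              1              | 1
1 | 1 | 0 | 0 |    1    |       1       |          0          |    0    |       1       |       0        |        1        |    0    |              0              | 1
1 | 0 | 1 | 1 |    0    |       0       |          0          |    1    |       1       |       0        |        1        |    1    |              1              | 1
1 | 0 | 1 | 0 |    0    |       0       |          1          |    1    |       1       |       0        |        1        |    0    |              0              | 0
1 | 0 | 0 | 1 |    1    |       0       |          0          |    1    |       1       |       0        |        1        |    1    |              1              | 1
1 | 0 | 0 | 0 |    1    |       0       |          1          |    0    |       1       |       0        |        1        |    0    |              0              | 0
0 | 1 | 1 | 1 |    1    |       1       |          1          |    1    |       1       |       0        |        1        |    0    |              0              | 0
0 | 1 | 1 | 0 |    1    |       1       |          0          |    1    |       1       |       0        |        1        |    1    |              1              | 1
0 | 1 | 0 | 1 |    0    |       0       |          0          |    1    |       1       |       0        |        1        |    0    |              0              | 1
0 | 1 | 0 | 0 |    0    |       0       |          1          |    0    |       0       |       1        |        0        |    1    |              0              | 0
0 | 0 | 1 | 1 |    1    |       0       |          0          |    1    |       1       |       0        |        1        |    0    |              0              | 1
0 | 0 | 1 | 0 |    1    |       0       |          1          |    1    |       1       |       0        |        1        |    1    |              1              | 1
0 | 0 | 0 | 1 |    0    |       0       |          0          |    1    |       1       |       0        |        1        |    0    |              0              | 1
0 | 0 | 0 | 0 |    0    |       0       |          1          |    0    |       0       |       1        |        0        |    1    |              0              | 0
The formula is true on 10 of the 16 rows.

10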